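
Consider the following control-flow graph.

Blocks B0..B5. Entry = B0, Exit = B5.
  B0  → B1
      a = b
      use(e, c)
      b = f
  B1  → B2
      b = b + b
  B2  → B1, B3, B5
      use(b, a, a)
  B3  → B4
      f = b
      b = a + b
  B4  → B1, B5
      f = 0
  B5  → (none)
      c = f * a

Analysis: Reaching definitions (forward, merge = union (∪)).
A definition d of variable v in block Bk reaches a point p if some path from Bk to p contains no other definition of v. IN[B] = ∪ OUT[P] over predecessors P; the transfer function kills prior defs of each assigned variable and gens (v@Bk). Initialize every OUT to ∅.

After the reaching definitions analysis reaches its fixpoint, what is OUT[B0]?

Fixpoint table:
  B0: | IN={} | OUT={a@B0, b@B0}
  B1: | IN={a@B0, b@B0, b@B1, b@B3, f@B4} | OUT={a@B0, b@B1, f@B4}
  B2: | IN={a@B0, b@B1, f@B4} | OUT={a@B0, b@B1, f@B4}
  B3: | IN={a@B0, b@B1, f@B4} | OUT={a@B0, b@B3, f@B3}
  B4: | IN={a@B0, b@B3, f@B3} | OUT={a@B0, b@B3, f@B4}
  B5: | IN={a@B0, b@B1, b@B3, f@B4} | OUT={a@B0, b@B1, b@B3, c@B5, f@B4}

B0 is the boundary node: IN[B0] = {}
Applying B0's transfer function to that IN value gives OUT[B0] (row B0 above).

Answer: {a@B0, b@B0}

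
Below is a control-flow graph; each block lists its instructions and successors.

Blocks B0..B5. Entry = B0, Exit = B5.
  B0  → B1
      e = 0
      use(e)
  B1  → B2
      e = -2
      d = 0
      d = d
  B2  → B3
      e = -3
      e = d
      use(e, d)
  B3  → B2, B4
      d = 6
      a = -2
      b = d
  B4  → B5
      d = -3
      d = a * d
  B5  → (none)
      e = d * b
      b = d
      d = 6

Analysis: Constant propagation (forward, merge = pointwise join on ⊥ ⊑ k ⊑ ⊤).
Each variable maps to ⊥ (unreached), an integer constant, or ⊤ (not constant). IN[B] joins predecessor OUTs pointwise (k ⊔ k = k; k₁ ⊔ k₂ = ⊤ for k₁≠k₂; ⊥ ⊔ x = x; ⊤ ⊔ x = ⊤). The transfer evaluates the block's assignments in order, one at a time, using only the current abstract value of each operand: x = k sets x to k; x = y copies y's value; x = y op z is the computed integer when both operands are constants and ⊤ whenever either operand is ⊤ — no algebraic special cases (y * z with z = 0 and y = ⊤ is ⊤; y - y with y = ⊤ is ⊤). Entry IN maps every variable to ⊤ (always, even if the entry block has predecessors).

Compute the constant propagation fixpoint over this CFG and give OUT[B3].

Answer: {a: -2, b: 6, c: ⊤, d: 6, e: ⊤, f: ⊤}

Derivation:
Per-block solution:
  B0:   IN=(all ⊤)   OUT={e:0; rest ⊤}
  B1:   IN={e:0; rest ⊤}   OUT={d:0, e:-2; rest ⊤}
  B2:   IN=(all ⊤)   OUT=(all ⊤)
  B3:   IN=(all ⊤)   OUT={a:-2, b:6, d:6; rest ⊤}
  B4:   IN={a:-2, b:6, d:6; rest ⊤}   OUT={a:-2, b:6, d:6; rest ⊤}
  B5:   IN={a:-2, b:6, d:6; rest ⊤}   OUT={a:-2, b:6, d:6, e:36; rest ⊤}

Merge at B3: IN[B3] = OUT[B2] = {a: ⊤, b: ⊤, c: ⊤, d: ⊤, e: ⊤, f: ⊤}
Applying B3's transfer function to that IN value gives OUT[B3] (row B3 above).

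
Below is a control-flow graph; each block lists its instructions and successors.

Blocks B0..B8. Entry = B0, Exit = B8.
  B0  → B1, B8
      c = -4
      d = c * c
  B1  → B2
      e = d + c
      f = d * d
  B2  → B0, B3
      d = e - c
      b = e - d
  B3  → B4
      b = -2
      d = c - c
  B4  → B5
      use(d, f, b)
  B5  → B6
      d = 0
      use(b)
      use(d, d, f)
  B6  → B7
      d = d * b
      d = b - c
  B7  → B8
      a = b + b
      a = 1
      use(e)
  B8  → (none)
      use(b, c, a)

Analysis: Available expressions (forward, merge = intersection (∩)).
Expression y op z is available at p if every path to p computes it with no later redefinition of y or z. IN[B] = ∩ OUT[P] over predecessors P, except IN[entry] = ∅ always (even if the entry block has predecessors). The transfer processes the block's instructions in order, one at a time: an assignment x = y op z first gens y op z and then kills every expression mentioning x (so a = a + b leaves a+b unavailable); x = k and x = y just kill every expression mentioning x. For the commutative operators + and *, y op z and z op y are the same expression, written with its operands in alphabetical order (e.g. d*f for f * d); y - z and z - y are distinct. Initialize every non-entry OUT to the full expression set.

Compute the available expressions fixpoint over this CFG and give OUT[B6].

Per-block solution:
  B0:  IN={}  OUT={c*c}
  B1:  IN={c*c}  OUT={c*c, c+d, d*d}
  B2:  IN={c*c, c+d, d*d}  OUT={c*c, e-c, e-d}
  B3:  IN={c*c, e-c, e-d}  OUT={c*c, c-c, e-c}
  B4:  IN={c*c, c-c, e-c}  OUT={c*c, c-c, e-c}
  B5:  IN={c*c, c-c, e-c}  OUT={c*c, c-c, e-c}
  B6:  IN={c*c, c-c, e-c}  OUT={b-c, c*c, c-c, e-c}
  B7:  IN={b-c, c*c, c-c, e-c}  OUT={b+b, b-c, c*c, c-c, e-c}
  B8:  IN={c*c}  OUT={c*c}

Merge at B6: IN[B6] = OUT[B5] = {c*c, c-c, e-c}
Applying B6's transfer function to that IN value gives OUT[B6] (row B6 above).

Answer: {b-c, c*c, c-c, e-c}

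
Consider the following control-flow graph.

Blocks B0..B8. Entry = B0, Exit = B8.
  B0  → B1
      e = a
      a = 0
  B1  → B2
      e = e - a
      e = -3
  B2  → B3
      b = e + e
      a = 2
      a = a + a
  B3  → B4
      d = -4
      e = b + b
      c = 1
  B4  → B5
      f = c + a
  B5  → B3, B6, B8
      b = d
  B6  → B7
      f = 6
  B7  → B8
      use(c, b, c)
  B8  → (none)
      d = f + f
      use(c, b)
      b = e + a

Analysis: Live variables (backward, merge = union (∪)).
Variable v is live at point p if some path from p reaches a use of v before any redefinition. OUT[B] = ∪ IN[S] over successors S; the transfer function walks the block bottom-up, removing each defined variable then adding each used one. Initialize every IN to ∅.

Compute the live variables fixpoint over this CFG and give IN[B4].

Answer: {a, c, d, e}

Derivation:
Converged values:
  B0: | IN={a} | OUT={a, e}
  B1: | IN={a, e} | OUT={e}
  B2: | IN={e} | OUT={a, b}
  B3: | IN={a, b} | OUT={a, c, d, e}
  B4: | IN={a, c, d, e} | OUT={a, c, d, e, f}
  B5: | IN={a, c, d, e, f} | OUT={a, b, c, e, f}
  B6: | IN={a, b, c, e} | OUT={a, b, c, e, f}
  B7: | IN={a, b, c, e, f} | OUT={a, b, c, e, f}
  B8: | IN={a, b, c, e, f} | OUT={}

Merge at B4: OUT[B4] = IN[B5] = {a, c, d, e, f}
Applying B4's transfer function to that OUT value gives IN[B4] (row B4 above).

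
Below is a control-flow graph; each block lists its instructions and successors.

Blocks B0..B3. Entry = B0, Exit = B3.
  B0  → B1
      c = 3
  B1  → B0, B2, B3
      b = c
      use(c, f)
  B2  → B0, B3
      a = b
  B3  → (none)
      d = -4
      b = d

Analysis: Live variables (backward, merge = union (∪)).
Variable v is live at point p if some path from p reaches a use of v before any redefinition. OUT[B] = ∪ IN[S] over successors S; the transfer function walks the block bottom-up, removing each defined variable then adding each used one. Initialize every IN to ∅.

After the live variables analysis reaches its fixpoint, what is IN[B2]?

Answer: {b, f}

Derivation:
Per-block solution:
  B0:  IN={f}  OUT={c, f}
  B1:  IN={c, f}  OUT={b, f}
  B2:  IN={b, f}  OUT={f}
  B3:  IN={}  OUT={}

Merge at B2: OUT[B2] = IN[B0] ⊔ IN[B3] = {f}
Applying B2's transfer function to that OUT value gives IN[B2] (row B2 above).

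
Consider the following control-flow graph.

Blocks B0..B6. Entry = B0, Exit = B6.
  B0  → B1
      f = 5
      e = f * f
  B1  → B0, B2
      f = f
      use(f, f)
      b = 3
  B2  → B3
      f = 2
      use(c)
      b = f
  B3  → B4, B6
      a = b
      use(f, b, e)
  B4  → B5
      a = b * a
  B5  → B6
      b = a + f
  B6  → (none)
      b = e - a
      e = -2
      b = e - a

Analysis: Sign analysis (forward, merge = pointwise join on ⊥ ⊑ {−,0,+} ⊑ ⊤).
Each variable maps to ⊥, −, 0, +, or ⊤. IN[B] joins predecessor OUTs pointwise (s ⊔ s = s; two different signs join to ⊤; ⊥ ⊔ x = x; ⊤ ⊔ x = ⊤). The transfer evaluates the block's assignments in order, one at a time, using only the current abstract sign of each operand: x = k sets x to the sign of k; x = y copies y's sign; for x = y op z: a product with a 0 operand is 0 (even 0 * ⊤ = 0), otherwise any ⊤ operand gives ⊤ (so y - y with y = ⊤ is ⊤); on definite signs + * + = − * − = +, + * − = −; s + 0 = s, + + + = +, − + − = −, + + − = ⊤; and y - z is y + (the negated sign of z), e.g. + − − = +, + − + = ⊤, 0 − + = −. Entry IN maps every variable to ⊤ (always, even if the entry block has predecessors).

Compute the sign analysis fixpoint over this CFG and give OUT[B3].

Fixpoint table:
  B0:   IN=(all ⊤)   OUT={e:+, f:+; rest ⊤}
  B1:   IN={e:+, f:+; rest ⊤}   OUT={b:+, e:+, f:+; rest ⊤}
  B2:   IN={b:+, e:+, f:+; rest ⊤}   OUT={b:+, e:+, f:+; rest ⊤}
  B3:   IN={b:+, e:+, f:+; rest ⊤}   OUT={a:+, b:+, e:+, f:+; rest ⊤}
  B4:   IN={a:+, b:+, e:+, f:+; rest ⊤}   OUT={a:+, b:+, e:+, f:+; rest ⊤}
  B5:   IN={a:+, b:+, e:+, f:+; rest ⊤}   OUT={a:+, b:+, e:+, f:+; rest ⊤}
  B6:   IN={a:+, b:+, e:+, f:+; rest ⊤}   OUT={a:+, b:-, e:-, f:+; rest ⊤}

Merge at B3: IN[B3] = OUT[B2] = {a: ⊤, b: +, c: ⊤, d: ⊤, e: +, f: +}
Applying B3's transfer function to that IN value gives OUT[B3] (row B3 above).

Answer: {a: +, b: +, c: ⊤, d: ⊤, e: +, f: +}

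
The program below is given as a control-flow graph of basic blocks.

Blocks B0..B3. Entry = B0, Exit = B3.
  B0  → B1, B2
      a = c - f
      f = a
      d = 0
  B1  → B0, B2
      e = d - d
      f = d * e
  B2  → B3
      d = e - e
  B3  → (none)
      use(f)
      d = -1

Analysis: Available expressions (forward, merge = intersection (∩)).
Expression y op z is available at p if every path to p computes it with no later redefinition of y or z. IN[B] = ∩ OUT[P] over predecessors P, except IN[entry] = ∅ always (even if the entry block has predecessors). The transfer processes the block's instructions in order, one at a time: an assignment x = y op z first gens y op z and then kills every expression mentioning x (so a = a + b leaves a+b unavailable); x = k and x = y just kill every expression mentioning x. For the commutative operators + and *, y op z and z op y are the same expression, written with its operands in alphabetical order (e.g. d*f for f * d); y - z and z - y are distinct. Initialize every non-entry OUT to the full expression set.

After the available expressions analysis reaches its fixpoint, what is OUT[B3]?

Answer: {e-e}

Working:
Fixpoint table:
  B0: | IN={} | OUT={}
  B1: | IN={} | OUT={d*e, d-d}
  B2: | IN={} | OUT={e-e}
  B3: | IN={e-e} | OUT={e-e}

Merge at B3: IN[B3] = OUT[B2] = {e-e}
Applying B3's transfer function to that IN value gives OUT[B3] (row B3 above).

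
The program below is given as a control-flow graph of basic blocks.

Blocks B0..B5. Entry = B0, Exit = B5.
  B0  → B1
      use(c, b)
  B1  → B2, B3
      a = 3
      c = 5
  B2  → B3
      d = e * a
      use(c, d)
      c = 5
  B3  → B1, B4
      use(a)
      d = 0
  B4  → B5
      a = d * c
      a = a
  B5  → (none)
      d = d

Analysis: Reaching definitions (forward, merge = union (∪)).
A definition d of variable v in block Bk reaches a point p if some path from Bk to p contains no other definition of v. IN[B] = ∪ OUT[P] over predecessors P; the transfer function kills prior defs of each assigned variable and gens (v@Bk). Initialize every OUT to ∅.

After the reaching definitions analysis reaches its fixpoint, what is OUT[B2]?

Answer: {a@B1, c@B2, d@B2}

Working:
Converged values:
  B0:   IN={}   OUT={}
  B1:   IN={a@B1, c@B1, c@B2, d@B3}   OUT={a@B1, c@B1, d@B3}
  B2:   IN={a@B1, c@B1, d@B3}   OUT={a@B1, c@B2, d@B2}
  B3:   IN={a@B1, c@B1, c@B2, d@B2, d@B3}   OUT={a@B1, c@B1, c@B2, d@B3}
  B4:   IN={a@B1, c@B1, c@B2, d@B3}   OUT={a@B4, c@B1, c@B2, d@B3}
  B5:   IN={a@B4, c@B1, c@B2, d@B3}   OUT={a@B4, c@B1, c@B2, d@B5}

Merge at B2: IN[B2] = OUT[B1] = {a@B1, c@B1, d@B3}
Applying B2's transfer function to that IN value gives OUT[B2] (row B2 above).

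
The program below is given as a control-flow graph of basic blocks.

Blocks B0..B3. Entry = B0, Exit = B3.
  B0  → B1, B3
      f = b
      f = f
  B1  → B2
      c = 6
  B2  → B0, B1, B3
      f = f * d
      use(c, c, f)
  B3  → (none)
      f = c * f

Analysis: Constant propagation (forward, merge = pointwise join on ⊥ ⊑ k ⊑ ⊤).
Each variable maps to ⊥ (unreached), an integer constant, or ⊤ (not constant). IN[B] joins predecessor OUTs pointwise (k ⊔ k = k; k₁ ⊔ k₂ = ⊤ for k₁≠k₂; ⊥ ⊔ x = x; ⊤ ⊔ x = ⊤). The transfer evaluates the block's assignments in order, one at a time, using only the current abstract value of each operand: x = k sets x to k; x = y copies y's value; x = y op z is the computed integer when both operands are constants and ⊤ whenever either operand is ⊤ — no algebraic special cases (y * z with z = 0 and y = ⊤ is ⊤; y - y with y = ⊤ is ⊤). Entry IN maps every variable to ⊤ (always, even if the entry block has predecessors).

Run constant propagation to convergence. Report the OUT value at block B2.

Converged values:
  B0: | IN=(all ⊤) | OUT=(all ⊤)
  B1: | IN=(all ⊤) | OUT={c:6; rest ⊤}
  B2: | IN={c:6; rest ⊤} | OUT={c:6; rest ⊤}
  B3: | IN=(all ⊤) | OUT=(all ⊤)

Merge at B2: IN[B2] = OUT[B1] = {a: ⊤, b: ⊤, c: 6, d: ⊤, e: ⊤, f: ⊤}
Applying B2's transfer function to that IN value gives OUT[B2] (row B2 above).

Answer: {a: ⊤, b: ⊤, c: 6, d: ⊤, e: ⊤, f: ⊤}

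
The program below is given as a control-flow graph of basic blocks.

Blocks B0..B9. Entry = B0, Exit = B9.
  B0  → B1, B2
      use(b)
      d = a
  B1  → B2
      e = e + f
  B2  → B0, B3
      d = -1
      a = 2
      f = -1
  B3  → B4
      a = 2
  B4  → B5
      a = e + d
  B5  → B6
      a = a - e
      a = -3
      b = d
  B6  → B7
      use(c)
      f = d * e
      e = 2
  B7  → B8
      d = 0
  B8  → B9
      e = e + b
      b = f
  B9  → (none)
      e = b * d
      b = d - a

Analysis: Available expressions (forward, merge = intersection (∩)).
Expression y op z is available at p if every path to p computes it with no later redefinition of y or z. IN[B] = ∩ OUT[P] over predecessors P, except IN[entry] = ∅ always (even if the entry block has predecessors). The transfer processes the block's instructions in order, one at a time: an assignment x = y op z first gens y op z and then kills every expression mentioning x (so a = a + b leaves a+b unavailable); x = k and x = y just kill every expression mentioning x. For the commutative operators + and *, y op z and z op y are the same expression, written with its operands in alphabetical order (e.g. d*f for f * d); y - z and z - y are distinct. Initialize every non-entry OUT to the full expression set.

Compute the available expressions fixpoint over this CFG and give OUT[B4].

Answer: {d+e}

Working:
Fixpoint table:
  B0: | IN={} | OUT={}
  B1: | IN={} | OUT={}
  B2: | IN={} | OUT={}
  B3: | IN={} | OUT={}
  B4: | IN={} | OUT={d+e}
  B5: | IN={d+e} | OUT={d+e}
  B6: | IN={d+e} | OUT={}
  B7: | IN={} | OUT={}
  B8: | IN={} | OUT={}
  B9: | IN={} | OUT={d-a}

Merge at B4: IN[B4] = OUT[B3] = {}
Applying B4's transfer function to that IN value gives OUT[B4] (row B4 above).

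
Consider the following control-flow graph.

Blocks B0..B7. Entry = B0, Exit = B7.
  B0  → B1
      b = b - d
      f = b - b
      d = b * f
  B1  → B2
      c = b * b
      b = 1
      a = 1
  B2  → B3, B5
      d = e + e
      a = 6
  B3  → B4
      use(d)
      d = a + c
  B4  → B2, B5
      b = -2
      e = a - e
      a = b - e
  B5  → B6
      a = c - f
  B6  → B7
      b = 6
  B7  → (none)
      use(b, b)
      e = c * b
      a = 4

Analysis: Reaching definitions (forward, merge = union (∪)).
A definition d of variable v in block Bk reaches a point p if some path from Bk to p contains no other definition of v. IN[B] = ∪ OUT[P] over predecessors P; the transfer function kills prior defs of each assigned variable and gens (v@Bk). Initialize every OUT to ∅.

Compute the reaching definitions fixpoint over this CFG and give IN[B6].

Answer: {a@B5, b@B1, b@B4, c@B1, d@B2, d@B3, e@B4, f@B0}

Working:
Per-block solution:
  B0:  IN={}  OUT={b@B0, d@B0, f@B0}
  B1:  IN={b@B0, d@B0, f@B0}  OUT={a@B1, b@B1, c@B1, d@B0, f@B0}
  B2:  IN={a@B1, a@B4, b@B1, b@B4, c@B1, d@B0, d@B3, e@B4, f@B0}  OUT={a@B2, b@B1, b@B4, c@B1, d@B2, e@B4, f@B0}
  B3:  IN={a@B2, b@B1, b@B4, c@B1, d@B2, e@B4, f@B0}  OUT={a@B2, b@B1, b@B4, c@B1, d@B3, e@B4, f@B0}
  B4:  IN={a@B2, b@B1, b@B4, c@B1, d@B3, e@B4, f@B0}  OUT={a@B4, b@B4, c@B1, d@B3, e@B4, f@B0}
  B5:  IN={a@B2, a@B4, b@B1, b@B4, c@B1, d@B2, d@B3, e@B4, f@B0}  OUT={a@B5, b@B1, b@B4, c@B1, d@B2, d@B3, e@B4, f@B0}
  B6:  IN={a@B5, b@B1, b@B4, c@B1, d@B2, d@B3, e@B4, f@B0}  OUT={a@B5, b@B6, c@B1, d@B2, d@B3, e@B4, f@B0}
  B7:  IN={a@B5, b@B6, c@B1, d@B2, d@B3, e@B4, f@B0}  OUT={a@B7, b@B6, c@B1, d@B2, d@B3, e@B7, f@B0}

Merge at B6: IN[B6] = OUT[B5] = {a@B5, b@B1, b@B4, c@B1, d@B2, d@B3, e@B4, f@B0}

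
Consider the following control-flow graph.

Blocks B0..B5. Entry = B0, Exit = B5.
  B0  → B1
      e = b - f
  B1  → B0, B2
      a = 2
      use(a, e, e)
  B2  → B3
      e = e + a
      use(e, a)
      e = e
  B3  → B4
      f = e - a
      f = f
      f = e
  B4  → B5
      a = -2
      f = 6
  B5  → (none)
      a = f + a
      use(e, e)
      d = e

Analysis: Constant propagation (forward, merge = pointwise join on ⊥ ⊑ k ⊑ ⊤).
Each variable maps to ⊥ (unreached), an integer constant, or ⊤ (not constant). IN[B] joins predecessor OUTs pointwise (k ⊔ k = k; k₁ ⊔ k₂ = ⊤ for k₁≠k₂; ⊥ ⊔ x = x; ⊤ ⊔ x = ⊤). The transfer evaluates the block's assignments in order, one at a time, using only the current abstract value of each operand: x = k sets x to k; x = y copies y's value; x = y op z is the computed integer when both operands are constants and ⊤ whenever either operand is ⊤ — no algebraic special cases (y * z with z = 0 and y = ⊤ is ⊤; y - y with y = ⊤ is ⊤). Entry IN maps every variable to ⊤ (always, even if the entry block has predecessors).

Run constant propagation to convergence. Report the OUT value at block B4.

Fixpoint table:
  B0: | IN=(all ⊤) | OUT=(all ⊤)
  B1: | IN=(all ⊤) | OUT={a:2; rest ⊤}
  B2: | IN={a:2; rest ⊤} | OUT={a:2; rest ⊤}
  B3: | IN={a:2; rest ⊤} | OUT={a:2; rest ⊤}
  B4: | IN={a:2; rest ⊤} | OUT={a:-2, f:6; rest ⊤}
  B5: | IN={a:-2, f:6; rest ⊤} | OUT={a:4, f:6; rest ⊤}

Merge at B4: IN[B4] = OUT[B3] = {a: 2, b: ⊤, c: ⊤, d: ⊤, e: ⊤, f: ⊤}
Applying B4's transfer function to that IN value gives OUT[B4] (row B4 above).

Answer: {a: -2, b: ⊤, c: ⊤, d: ⊤, e: ⊤, f: 6}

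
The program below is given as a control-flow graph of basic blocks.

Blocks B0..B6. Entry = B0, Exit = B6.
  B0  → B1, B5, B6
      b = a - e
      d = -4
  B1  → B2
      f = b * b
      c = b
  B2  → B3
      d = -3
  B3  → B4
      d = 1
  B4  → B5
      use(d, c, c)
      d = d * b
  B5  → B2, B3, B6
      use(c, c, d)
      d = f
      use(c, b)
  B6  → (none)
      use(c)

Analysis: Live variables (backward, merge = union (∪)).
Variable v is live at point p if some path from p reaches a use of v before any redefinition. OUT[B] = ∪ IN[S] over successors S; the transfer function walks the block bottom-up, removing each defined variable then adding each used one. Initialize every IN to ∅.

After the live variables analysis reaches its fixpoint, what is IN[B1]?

Answer: {b}

Derivation:
Per-block solution:
  B0:   IN={a, c, e, f}   OUT={b, c, d, f}
  B1:   IN={b}   OUT={b, c, f}
  B2:   IN={b, c, f}   OUT={b, c, f}
  B3:   IN={b, c, f}   OUT={b, c, d, f}
  B4:   IN={b, c, d, f}   OUT={b, c, d, f}
  B5:   IN={b, c, d, f}   OUT={b, c, f}
  B6:   IN={c}   OUT={}

Merge at B1: OUT[B1] = IN[B2] = {b, c, f}
Applying B1's transfer function to that OUT value gives IN[B1] (row B1 above).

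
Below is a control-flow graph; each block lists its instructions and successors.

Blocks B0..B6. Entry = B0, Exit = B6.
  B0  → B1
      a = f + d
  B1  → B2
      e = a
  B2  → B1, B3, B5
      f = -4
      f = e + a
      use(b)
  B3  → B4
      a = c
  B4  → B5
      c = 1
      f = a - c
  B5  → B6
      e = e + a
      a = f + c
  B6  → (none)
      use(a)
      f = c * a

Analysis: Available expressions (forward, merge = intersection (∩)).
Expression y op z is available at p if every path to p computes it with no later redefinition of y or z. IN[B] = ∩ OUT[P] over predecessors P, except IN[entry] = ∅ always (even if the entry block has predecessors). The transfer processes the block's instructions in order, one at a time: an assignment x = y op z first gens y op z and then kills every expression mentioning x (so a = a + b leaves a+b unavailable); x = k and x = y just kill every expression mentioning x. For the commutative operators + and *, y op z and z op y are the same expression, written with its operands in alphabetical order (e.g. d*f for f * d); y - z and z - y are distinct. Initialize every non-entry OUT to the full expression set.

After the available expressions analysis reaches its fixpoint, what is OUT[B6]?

Converged values:
  B0:  IN={}  OUT={d+f}
  B1:  IN={}  OUT={}
  B2:  IN={}  OUT={a+e}
  B3:  IN={a+e}  OUT={}
  B4:  IN={}  OUT={a-c}
  B5:  IN={}  OUT={c+f}
  B6:  IN={c+f}  OUT={a*c}

Merge at B6: IN[B6] = OUT[B5] = {c+f}
Applying B6's transfer function to that IN value gives OUT[B6] (row B6 above).

Answer: {a*c}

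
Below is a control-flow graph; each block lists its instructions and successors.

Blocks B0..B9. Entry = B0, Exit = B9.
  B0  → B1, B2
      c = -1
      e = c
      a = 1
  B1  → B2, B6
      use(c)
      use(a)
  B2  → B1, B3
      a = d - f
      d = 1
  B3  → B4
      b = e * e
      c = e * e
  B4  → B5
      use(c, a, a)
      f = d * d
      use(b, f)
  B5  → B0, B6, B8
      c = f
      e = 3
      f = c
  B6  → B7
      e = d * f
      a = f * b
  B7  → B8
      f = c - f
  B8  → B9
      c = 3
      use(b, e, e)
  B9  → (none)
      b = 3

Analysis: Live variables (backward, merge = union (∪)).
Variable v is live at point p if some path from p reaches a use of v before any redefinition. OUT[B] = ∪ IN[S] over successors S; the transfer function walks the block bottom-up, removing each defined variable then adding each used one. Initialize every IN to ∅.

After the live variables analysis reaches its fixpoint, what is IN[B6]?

Per-block solution:
  B0: | IN={b, d, f} | OUT={a, b, c, d, e, f}
  B1: | IN={a, b, c, d, e, f} | OUT={b, c, d, e, f}
  B2: | IN={b, c, d, e, f} | OUT={a, b, c, d, e, f}
  B3: | IN={a, d, e} | OUT={a, b, c, d}
  B4: | IN={a, b, c, d} | OUT={b, d, f}
  B5: | IN={b, d, f} | OUT={b, c, d, e, f}
  B6: | IN={b, c, d, f} | OUT={b, c, e, f}
  B7: | IN={b, c, e, f} | OUT={b, e}
  B8: | IN={b, e} | OUT={}
  B9: | IN={} | OUT={}

Merge at B6: OUT[B6] = IN[B7] = {b, c, e, f}
Applying B6's transfer function to that OUT value gives IN[B6] (row B6 above).

Answer: {b, c, d, f}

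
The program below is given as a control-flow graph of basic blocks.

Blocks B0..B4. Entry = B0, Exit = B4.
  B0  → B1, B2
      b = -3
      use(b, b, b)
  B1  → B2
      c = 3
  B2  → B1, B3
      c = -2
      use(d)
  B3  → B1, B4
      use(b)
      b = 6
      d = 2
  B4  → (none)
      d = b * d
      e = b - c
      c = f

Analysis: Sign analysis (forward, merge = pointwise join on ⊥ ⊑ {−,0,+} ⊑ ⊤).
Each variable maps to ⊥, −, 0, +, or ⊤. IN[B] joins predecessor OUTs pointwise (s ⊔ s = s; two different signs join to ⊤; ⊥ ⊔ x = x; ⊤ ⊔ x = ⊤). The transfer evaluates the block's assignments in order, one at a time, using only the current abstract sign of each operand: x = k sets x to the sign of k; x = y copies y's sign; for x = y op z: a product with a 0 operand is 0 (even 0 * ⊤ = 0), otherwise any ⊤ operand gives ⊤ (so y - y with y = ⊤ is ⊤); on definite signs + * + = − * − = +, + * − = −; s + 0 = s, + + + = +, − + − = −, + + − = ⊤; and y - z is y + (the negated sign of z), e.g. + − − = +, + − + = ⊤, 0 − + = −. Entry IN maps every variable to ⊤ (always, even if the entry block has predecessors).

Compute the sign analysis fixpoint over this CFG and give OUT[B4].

Answer: {a: ⊤, b: +, c: ⊤, d: +, e: +, f: ⊤}

Working:
Converged values:
  B0:   IN=(all ⊤)   OUT={b:-; rest ⊤}
  B1:   IN=(all ⊤)   OUT={c:+; rest ⊤}
  B2:   IN=(all ⊤)   OUT={c:-; rest ⊤}
  B3:   IN={c:-; rest ⊤}   OUT={b:+, c:-, d:+; rest ⊤}
  B4:   IN={b:+, c:-, d:+; rest ⊤}   OUT={b:+, d:+, e:+; rest ⊤}

Merge at B4: IN[B4] = OUT[B3] = {a: ⊤, b: +, c: -, d: +, e: ⊤, f: ⊤}
Applying B4's transfer function to that IN value gives OUT[B4] (row B4 above).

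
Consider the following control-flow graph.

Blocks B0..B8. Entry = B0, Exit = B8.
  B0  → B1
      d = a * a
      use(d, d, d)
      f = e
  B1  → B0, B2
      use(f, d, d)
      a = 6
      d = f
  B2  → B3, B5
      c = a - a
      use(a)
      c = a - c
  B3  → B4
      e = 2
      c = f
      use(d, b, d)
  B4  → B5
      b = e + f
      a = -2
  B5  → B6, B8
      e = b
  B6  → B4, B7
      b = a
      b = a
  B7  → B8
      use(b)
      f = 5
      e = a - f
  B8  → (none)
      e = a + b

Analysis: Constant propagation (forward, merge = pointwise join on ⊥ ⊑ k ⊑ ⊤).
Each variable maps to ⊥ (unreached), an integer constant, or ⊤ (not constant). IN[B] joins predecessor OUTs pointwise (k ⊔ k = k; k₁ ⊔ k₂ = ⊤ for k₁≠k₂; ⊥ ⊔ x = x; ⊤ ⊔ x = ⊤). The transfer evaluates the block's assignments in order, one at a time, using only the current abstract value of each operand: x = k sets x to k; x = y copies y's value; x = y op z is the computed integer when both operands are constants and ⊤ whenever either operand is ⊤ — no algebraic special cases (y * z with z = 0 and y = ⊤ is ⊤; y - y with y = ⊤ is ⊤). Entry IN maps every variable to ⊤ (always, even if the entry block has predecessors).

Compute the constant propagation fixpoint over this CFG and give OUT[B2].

Answer: {a: 6, b: ⊤, c: 6, d: ⊤, e: ⊤, f: ⊤}

Trace:
Fixpoint table:
  B0: | IN=(all ⊤) | OUT=(all ⊤)
  B1: | IN=(all ⊤) | OUT={a:6; rest ⊤}
  B2: | IN={a:6; rest ⊤} | OUT={a:6, c:6; rest ⊤}
  B3: | IN={a:6, c:6; rest ⊤} | OUT={a:6, e:2; rest ⊤}
  B4: | IN=(all ⊤) | OUT={a:-2; rest ⊤}
  B5: | IN=(all ⊤) | OUT=(all ⊤)
  B6: | IN=(all ⊤) | OUT=(all ⊤)
  B7: | IN=(all ⊤) | OUT={f:5; rest ⊤}
  B8: | IN=(all ⊤) | OUT=(all ⊤)

Merge at B2: IN[B2] = OUT[B1] = {a: 6, b: ⊤, c: ⊤, d: ⊤, e: ⊤, f: ⊤}
Applying B2's transfer function to that IN value gives OUT[B2] (row B2 above).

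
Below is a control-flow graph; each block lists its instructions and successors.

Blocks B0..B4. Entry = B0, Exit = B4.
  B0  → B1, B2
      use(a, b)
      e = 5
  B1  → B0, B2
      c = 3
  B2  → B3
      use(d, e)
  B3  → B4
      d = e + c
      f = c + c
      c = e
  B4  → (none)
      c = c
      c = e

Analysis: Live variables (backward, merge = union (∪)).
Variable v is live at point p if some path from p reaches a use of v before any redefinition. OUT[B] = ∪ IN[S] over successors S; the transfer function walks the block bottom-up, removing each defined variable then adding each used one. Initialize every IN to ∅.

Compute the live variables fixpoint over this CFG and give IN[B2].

Answer: {c, d, e}

Trace:
Fixpoint table:
  B0: | IN={a, b, c, d} | OUT={a, b, c, d, e}
  B1: | IN={a, b, d, e} | OUT={a, b, c, d, e}
  B2: | IN={c, d, e} | OUT={c, e}
  B3: | IN={c, e} | OUT={c, e}
  B4: | IN={c, e} | OUT={}

Merge at B2: OUT[B2] = IN[B3] = {c, e}
Applying B2's transfer function to that OUT value gives IN[B2] (row B2 above).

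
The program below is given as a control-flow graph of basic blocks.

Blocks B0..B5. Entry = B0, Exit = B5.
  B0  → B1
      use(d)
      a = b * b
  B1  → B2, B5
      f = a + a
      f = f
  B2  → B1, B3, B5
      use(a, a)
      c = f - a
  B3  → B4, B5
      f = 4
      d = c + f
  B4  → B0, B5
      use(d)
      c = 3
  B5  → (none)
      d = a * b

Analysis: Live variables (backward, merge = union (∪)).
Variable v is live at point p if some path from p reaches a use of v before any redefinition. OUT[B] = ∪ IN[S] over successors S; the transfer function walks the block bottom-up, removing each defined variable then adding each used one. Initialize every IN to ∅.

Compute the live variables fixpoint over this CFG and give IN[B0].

Answer: {b, d}

Working:
Converged values:
  B0:  IN={b, d}  OUT={a, b}
  B1:  IN={a, b}  OUT={a, b, f}
  B2:  IN={a, b, f}  OUT={a, b, c}
  B3:  IN={a, b, c}  OUT={a, b, d}
  B4:  IN={a, b, d}  OUT={a, b, d}
  B5:  IN={a, b}  OUT={}

Merge at B0: OUT[B0] = IN[B1] = {a, b}
Applying B0's transfer function to that OUT value gives IN[B0] (row B0 above).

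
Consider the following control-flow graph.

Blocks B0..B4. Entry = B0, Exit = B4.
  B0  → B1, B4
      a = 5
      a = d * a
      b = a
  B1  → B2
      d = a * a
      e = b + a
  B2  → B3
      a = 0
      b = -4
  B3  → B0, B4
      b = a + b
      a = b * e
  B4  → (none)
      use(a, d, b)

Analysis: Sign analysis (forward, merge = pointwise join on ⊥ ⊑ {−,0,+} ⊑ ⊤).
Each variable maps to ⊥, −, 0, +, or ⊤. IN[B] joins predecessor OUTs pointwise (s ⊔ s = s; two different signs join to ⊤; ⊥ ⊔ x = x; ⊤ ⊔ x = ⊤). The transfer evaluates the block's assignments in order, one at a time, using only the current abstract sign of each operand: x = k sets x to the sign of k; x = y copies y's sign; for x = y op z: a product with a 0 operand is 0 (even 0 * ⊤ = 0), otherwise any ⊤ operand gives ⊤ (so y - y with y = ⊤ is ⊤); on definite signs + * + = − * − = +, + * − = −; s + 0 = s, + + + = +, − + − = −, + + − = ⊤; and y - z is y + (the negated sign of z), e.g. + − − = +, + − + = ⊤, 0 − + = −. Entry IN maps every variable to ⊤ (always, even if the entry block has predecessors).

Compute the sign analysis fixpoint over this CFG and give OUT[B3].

Fixpoint table:
  B0:  IN=(all ⊤)  OUT=(all ⊤)
  B1:  IN=(all ⊤)  OUT=(all ⊤)
  B2:  IN=(all ⊤)  OUT={a:0, b:-; rest ⊤}
  B3:  IN={a:0, b:-; rest ⊤}  OUT={b:-; rest ⊤}
  B4:  IN=(all ⊤)  OUT=(all ⊤)

Merge at B3: IN[B3] = OUT[B2] = {a: 0, b: -, c: ⊤, d: ⊤, e: ⊤, f: ⊤}
Applying B3's transfer function to that IN value gives OUT[B3] (row B3 above).

Answer: {a: ⊤, b: -, c: ⊤, d: ⊤, e: ⊤, f: ⊤}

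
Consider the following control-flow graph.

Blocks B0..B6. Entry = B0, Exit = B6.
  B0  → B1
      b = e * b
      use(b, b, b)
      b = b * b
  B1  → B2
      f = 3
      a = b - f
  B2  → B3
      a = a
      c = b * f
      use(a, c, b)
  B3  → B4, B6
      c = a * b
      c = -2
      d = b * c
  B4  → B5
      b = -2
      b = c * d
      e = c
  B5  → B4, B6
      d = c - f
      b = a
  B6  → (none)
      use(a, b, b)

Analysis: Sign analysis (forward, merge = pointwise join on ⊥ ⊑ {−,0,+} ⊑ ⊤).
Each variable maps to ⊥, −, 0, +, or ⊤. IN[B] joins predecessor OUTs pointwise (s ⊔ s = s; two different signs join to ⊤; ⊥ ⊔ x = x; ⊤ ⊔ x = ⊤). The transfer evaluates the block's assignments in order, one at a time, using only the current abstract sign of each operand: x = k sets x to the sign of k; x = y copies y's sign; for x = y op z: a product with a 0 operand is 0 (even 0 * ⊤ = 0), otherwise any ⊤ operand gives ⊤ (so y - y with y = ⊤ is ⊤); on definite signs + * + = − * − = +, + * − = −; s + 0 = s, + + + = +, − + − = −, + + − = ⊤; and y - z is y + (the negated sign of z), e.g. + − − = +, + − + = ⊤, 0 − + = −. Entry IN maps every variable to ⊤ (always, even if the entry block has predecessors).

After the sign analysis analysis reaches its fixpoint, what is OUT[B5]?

Fixpoint table:
  B0:   IN=(all ⊤)   OUT=(all ⊤)
  B1:   IN=(all ⊤)   OUT={f:+; rest ⊤}
  B2:   IN={f:+; rest ⊤}   OUT={f:+; rest ⊤}
  B3:   IN={f:+; rest ⊤}   OUT={c:-, f:+; rest ⊤}
  B4:   IN={c:-, f:+; rest ⊤}   OUT={c:-, e:-, f:+; rest ⊤}
  B5:   IN={c:-, e:-, f:+; rest ⊤}   OUT={c:-, d:-, e:-, f:+; rest ⊤}
  B6:   IN={c:-, f:+; rest ⊤}   OUT={c:-, f:+; rest ⊤}

Merge at B5: IN[B5] = OUT[B4] = {a: ⊤, b: ⊤, c: -, d: ⊤, e: -, f: +}
Applying B5's transfer function to that IN value gives OUT[B5] (row B5 above).

Answer: {a: ⊤, b: ⊤, c: -, d: -, e: -, f: +}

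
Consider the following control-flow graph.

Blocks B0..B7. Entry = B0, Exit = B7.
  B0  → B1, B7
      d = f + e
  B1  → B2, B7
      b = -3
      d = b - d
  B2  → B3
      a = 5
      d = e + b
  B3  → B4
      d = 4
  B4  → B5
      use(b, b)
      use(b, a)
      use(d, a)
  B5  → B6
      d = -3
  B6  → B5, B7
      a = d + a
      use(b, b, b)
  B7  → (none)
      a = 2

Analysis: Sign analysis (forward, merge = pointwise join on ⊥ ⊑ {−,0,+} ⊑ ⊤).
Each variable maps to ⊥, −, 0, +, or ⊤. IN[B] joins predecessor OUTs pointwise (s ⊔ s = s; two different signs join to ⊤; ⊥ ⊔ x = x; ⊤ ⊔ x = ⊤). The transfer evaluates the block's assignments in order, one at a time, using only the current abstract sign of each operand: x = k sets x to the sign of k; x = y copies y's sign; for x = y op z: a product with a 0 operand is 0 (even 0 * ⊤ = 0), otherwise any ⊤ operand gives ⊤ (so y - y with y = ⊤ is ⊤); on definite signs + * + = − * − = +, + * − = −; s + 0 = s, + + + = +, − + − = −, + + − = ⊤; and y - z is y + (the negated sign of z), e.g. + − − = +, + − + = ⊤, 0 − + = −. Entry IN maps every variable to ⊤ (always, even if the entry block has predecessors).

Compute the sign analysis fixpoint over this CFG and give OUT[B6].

Per-block solution:
  B0: | IN=(all ⊤) | OUT=(all ⊤)
  B1: | IN=(all ⊤) | OUT={b:-; rest ⊤}
  B2: | IN={b:-; rest ⊤} | OUT={a:+, b:-; rest ⊤}
  B3: | IN={a:+, b:-; rest ⊤} | OUT={a:+, b:-, d:+; rest ⊤}
  B4: | IN={a:+, b:-, d:+; rest ⊤} | OUT={a:+, b:-, d:+; rest ⊤}
  B5: | IN={b:-; rest ⊤} | OUT={b:-, d:-; rest ⊤}
  B6: | IN={b:-, d:-; rest ⊤} | OUT={b:-, d:-; rest ⊤}
  B7: | IN=(all ⊤) | OUT={a:+; rest ⊤}

Merge at B6: IN[B6] = OUT[B5] = {a: ⊤, b: -, c: ⊤, d: -, e: ⊤, f: ⊤}
Applying B6's transfer function to that IN value gives OUT[B6] (row B6 above).

Answer: {a: ⊤, b: -, c: ⊤, d: -, e: ⊤, f: ⊤}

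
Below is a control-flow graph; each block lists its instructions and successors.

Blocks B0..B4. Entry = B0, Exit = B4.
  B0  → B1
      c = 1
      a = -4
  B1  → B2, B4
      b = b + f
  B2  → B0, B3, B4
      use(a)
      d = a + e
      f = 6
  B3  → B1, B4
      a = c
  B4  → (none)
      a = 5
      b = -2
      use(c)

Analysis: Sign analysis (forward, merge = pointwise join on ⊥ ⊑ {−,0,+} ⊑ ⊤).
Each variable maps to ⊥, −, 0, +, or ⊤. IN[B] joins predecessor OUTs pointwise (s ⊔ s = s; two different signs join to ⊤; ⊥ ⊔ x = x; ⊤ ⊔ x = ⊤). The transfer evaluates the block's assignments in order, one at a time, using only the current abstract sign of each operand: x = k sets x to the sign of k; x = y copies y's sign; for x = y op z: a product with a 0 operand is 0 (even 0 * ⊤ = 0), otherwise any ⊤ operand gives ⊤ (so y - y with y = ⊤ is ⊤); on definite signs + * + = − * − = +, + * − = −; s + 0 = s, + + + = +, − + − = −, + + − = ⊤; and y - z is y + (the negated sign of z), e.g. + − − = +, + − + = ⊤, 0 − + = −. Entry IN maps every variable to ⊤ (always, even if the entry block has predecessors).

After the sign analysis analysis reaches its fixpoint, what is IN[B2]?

Fixpoint table:
  B0: | IN=(all ⊤) | OUT={a:-, c:+; rest ⊤}
  B1: | IN={c:+; rest ⊤} | OUT={c:+; rest ⊤}
  B2: | IN={c:+; rest ⊤} | OUT={c:+, f:+; rest ⊤}
  B3: | IN={c:+, f:+; rest ⊤} | OUT={a:+, c:+, f:+; rest ⊤}
  B4: | IN={c:+; rest ⊤} | OUT={a:+, b:-, c:+; rest ⊤}

Merge at B2: IN[B2] = OUT[B1] = {a: ⊤, b: ⊤, c: +, d: ⊤, e: ⊤, f: ⊤}

Answer: {a: ⊤, b: ⊤, c: +, d: ⊤, e: ⊤, f: ⊤}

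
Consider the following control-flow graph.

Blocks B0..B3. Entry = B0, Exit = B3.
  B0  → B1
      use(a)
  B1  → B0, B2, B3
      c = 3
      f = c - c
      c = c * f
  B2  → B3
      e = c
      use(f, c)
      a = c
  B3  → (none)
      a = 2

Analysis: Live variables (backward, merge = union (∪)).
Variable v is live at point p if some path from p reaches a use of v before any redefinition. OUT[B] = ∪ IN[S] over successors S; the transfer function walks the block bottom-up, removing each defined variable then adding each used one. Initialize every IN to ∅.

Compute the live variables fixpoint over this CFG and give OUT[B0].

Answer: {a}

Derivation:
Per-block solution:
  B0: | IN={a} | OUT={a}
  B1: | IN={a} | OUT={a, c, f}
  B2: | IN={c, f} | OUT={}
  B3: | IN={} | OUT={}

Merge at B0: OUT[B0] = IN[B1] = {a}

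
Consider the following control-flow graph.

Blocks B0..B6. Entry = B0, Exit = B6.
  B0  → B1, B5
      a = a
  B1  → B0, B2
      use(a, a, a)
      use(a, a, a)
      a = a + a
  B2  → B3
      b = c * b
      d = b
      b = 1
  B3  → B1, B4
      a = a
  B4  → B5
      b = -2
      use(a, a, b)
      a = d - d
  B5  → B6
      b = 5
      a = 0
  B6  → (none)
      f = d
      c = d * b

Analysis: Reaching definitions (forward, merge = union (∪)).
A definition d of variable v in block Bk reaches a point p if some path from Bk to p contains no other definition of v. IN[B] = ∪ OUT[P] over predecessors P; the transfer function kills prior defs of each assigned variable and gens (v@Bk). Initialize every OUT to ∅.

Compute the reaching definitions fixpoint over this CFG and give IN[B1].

Per-block solution:
  B0:   IN={a@B1, b@B2, d@B2}   OUT={a@B0, b@B2, d@B2}
  B1:   IN={a@B0, a@B3, b@B2, d@B2}   OUT={a@B1, b@B2, d@B2}
  B2:   IN={a@B1, b@B2, d@B2}   OUT={a@B1, b@B2, d@B2}
  B3:   IN={a@B1, b@B2, d@B2}   OUT={a@B3, b@B2, d@B2}
  B4:   IN={a@B3, b@B2, d@B2}   OUT={a@B4, b@B4, d@B2}
  B5:   IN={a@B0, a@B4, b@B2, b@B4, d@B2}   OUT={a@B5, b@B5, d@B2}
  B6:   IN={a@B5, b@B5, d@B2}   OUT={a@B5, b@B5, c@B6, d@B2, f@B6}

Merge at B1: IN[B1] = OUT[B0] ⊔ OUT[B3] = {a@B0, a@B3, b@B2, d@B2}

Answer: {a@B0, a@B3, b@B2, d@B2}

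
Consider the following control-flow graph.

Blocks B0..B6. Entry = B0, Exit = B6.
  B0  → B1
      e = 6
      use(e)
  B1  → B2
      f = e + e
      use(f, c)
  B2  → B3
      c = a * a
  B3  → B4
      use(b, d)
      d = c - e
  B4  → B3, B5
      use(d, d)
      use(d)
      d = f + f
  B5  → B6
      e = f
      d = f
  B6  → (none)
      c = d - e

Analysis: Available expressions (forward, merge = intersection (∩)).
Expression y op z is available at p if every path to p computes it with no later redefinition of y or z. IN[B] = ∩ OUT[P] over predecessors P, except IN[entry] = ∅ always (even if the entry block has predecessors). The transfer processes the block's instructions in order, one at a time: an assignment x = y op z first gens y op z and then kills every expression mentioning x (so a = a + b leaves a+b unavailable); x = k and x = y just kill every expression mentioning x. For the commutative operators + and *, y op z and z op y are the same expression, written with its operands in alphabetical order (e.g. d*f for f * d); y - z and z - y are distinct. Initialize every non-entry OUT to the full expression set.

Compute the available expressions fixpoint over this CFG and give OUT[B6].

Answer: {a*a, d-e, f+f}

Trace:
Fixpoint table:
  B0:   IN={}   OUT={}
  B1:   IN={}   OUT={e+e}
  B2:   IN={e+e}   OUT={a*a, e+e}
  B3:   IN={a*a, e+e}   OUT={a*a, c-e, e+e}
  B4:   IN={a*a, c-e, e+e}   OUT={a*a, c-e, e+e, f+f}
  B5:   IN={a*a, c-e, e+e, f+f}   OUT={a*a, f+f}
  B6:   IN={a*a, f+f}   OUT={a*a, d-e, f+f}

Merge at B6: IN[B6] = OUT[B5] = {a*a, f+f}
Applying B6's transfer function to that IN value gives OUT[B6] (row B6 above).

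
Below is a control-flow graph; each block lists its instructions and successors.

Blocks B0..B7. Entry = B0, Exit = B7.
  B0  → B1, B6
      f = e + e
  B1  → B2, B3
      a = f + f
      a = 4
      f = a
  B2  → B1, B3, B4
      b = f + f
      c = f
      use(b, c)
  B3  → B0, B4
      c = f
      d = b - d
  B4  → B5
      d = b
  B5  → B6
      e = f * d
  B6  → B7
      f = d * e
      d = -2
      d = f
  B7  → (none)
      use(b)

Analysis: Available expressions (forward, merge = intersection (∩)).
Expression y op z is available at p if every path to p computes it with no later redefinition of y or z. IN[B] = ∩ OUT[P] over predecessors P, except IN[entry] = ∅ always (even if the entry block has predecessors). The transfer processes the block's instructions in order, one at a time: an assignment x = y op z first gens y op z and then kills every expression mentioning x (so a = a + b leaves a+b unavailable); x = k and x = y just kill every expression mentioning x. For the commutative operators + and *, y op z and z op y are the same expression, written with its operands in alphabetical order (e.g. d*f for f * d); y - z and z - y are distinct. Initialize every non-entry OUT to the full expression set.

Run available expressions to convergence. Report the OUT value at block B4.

Answer: {e+e}

Trace:
Per-block solution:
  B0: | IN={} | OUT={e+e}
  B1: | IN={e+e} | OUT={e+e}
  B2: | IN={e+e} | OUT={e+e, f+f}
  B3: | IN={e+e} | OUT={e+e}
  B4: | IN={e+e} | OUT={e+e}
  B5: | IN={e+e} | OUT={d*f}
  B6: | IN={} | OUT={}
  B7: | IN={} | OUT={}

Merge at B4: IN[B4] = OUT[B2] ∩ OUT[B3] = {e+e}
Applying B4's transfer function to that IN value gives OUT[B4] (row B4 above).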